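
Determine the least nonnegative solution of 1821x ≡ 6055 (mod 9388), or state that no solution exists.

gcd(9388, 1821) = 1.
1 divides 6055, so solutions exist.
By Bézout, 1821×(-763) + 9388×(148) = 1.
So 1821×(-763) ≡ 1 (mod 9388); multiply by 6055: x ≡ -4619965 (mod 9388).
Smallest nonnegative: x = -4619965 mod 9388 = 8319.

8319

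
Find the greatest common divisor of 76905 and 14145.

gcd(76905, 14145):
  76905 = 5×14145 + 6180
  14145 = 2×6180 + 1785
  6180 = 3×1785 + 825
  1785 = 2×825 + 135
  825 = 6×135 + 15
  135 = 9×15
so gcd(76905, 14145) = 15.

15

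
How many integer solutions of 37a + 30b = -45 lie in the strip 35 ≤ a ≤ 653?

gcd(37, 30) = 1  (37 = 1×30 + 7, 30 = 4×7 + 2, 7 = 3×2 + 1, 2 = 2×1).
Back-substituting, 37×(13) + 30×(-16) = 1.
Scale by -45: particular solution (-585, 720); reduce a mod 30: (15, -20).
General solution: a = 15 + 30t, b = -20 - 37t for integer t.
35 ≤ 15 + 30t ≤ 653 gives t ∈ [1, 21], which is 21 values.

21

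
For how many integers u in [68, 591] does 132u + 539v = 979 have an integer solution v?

gcd(539, 132) = 11  (539 = 4×132 + 11, 132 = 12×11).
Back-substituting, 132×(-4) + 539×(1) = 11.
Scale by 89: particular solution (-356, 89); reduce u mod 49: (36, -7).
General solution: u = 36 + 49t, v = -7 - 12t for integer t.
68 ≤ 36 + 49t ≤ 591 gives t ∈ [1, 11], which is 11 values.

11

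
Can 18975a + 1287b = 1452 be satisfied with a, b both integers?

gcd(18975, 1287) = 33.
33 divides 1452, so integer solutions exist.

yes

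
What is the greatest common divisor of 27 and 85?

1

gcd(85, 27):
  85 = 3×27 + 4
  27 = 6×4 + 3
  4 = 1×3 + 1
  3 = 3×1
so gcd(85, 27) = 1.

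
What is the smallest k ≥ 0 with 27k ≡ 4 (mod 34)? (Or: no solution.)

gcd(34, 27) = 1  (34 = 1×27 + 7, 27 = 3×7 + 6, 7 = 1×6 + 1, 6 = 6×1).
1 divides 4, so solutions exist.
Back-substituting, 27×(-5) + 34×(4) = 1.
So 27×(-5) ≡ 1 (mod 34); multiply by 4: k ≡ -20 (mod 34).
Smallest nonnegative: k = -20 mod 34 = 14.

14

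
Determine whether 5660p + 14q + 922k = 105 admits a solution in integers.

gcd(5660, 14):
  5660 = 404·14 + 4
  14 = 3·4 + 2
  4 = 2·2
so gcd(5660, 14) = 2.
gcd(2, 922) = 2.
2 does not divide 105 (remainder 1), so no integer solutions.

no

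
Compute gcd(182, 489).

gcd(489, 182):
  489 = 2*182 + 125
  182 = 1*125 + 57
  125 = 2*57 + 11
  57 = 5*11 + 2
  11 = 5*2 + 1
  2 = 2*1
so gcd(489, 182) = 1.

1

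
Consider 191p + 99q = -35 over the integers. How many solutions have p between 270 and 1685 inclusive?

gcd(191, 99) = 1.
By Bézout, 191×(14) + 99×(-27) = 1.
Particular solution: (5, -10).
General solution: p = 5 + 99t, q = -10 - 191t for integer t.
270 ≤ 5 + 99t ≤ 1685 gives t ∈ [3, 16], which is 14 values.

14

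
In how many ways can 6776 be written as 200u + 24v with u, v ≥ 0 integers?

11

gcd(200, 24) = 8  (200 = 8·24 + 8, 24 = 3·8).
Back-substituting, 200·(1) + 24·(-8) = 8.
Scale by 847: one solution is (847, -6776). Reduce u mod 3: (1, 274).
General: u = 1 + 3t, v = 274 - 25t.
u ≥ 0 ⇒ t ≥ 0; v ≥ 0 ⇒ t ≤ 10. So t ∈ [0, 10]: 11 solutions.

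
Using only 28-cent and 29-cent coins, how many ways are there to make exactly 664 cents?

Need nonnegative integers with 28j + 29k = 664.
gcd(28, 29) = 1, and 28·(-1) + 29·(1) = 1.
So (j₀, k₀) = (-664, 664); general j = -664 + 29t, k = 664 - 28t.
j ≥ 0 ⇒ t ≥ 23; k ≥ 0 ⇒ t ≤ 23. That's 1 value of t.

1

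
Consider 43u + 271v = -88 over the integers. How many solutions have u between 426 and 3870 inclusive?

12

gcd(271, 43):
  271 = 6*43 + 13
  43 = 3*13 + 4
  13 = 3*4 + 1
  4 = 4*1
so gcd(271, 43) = 1.
Back-substitute for Bézout coefficients:
  1 = 13 - 3*4
  ... = 43*(-63) + 271*(10)
Scale by -88: particular solution (5544, -880); reduce u mod 271: (124, -20).
General solution: u = 124 + 271t, v = -20 - 43t for integer t.
426 ≤ 124 + 271t ≤ 3870 gives t ∈ [2, 13], which is 12 values.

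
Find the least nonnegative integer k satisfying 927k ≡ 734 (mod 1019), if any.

280

gcd(1019, 927):
  1019 = 1·927 + 92
  927 = 10·92 + 7
  92 = 13·7 + 1
  7 = 7·1
so gcd(1019, 927) = 1.
1 divides 734, so solutions exist.
Back-substitute for Bézout coefficients:
  1 = 92 - 13·7
  ... = 927·(-144) + 1019·(131)
So 927·(-144) ≡ 1 (mod 1019); multiply by 734: k ≡ -105696 (mod 1019).
Smallest nonnegative: k = -105696 mod 1019 = 280.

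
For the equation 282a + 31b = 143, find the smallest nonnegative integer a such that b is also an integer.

27

gcd(282, 31):
  282 = 9×31 + 3
  31 = 10×3 + 1
  3 = 3×1
so gcd(282, 31) = 1.
1 divides 143, so solutions exist.
Back-substitute for Bézout coefficients:
  1 = 31 - 10×3
  ... = 282×(-10) + 31×(91)
Scale by 143/1 = 143: (a₀, b₀) = (-1430, 13013).
General solution: a = -1430 + 31t, b = 13013 - 282t for integer t.
a ≥ 0: smallest is -1430 mod 31 = 27 (at t = 47), with b = -241.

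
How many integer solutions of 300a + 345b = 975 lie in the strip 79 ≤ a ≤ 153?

gcd(345, 300):
  345 = 1·300 + 45
  300 = 6·45 + 30
  45 = 1·30 + 15
  30 = 2·15
so gcd(345, 300) = 15.
Back-substitute for Bézout coefficients:
  15 = 45 - 1·30
  ... = 300·(-8) + 345·(7)
Scale by 65: particular solution (-520, 455); reduce a mod 23: (9, -5).
General solution: a = 9 + 23t, b = -5 - 20t for integer t.
79 ≤ 9 + 23t ≤ 153 gives t ∈ [4, 6], which is 3 values.

3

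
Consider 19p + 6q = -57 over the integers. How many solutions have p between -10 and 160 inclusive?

gcd(19, 6) = 1.
By Bézout, 19*(1) + 6*(-3) = 1.
Particular solution: (3, -19).
General solution: p = 3 + 6t, q = -19 - 19t for integer t.
-10 ≤ 3 + 6t ≤ 160 gives t ∈ [-2, 26], which is 29 values.

29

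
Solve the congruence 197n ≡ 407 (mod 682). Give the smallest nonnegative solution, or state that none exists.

gcd(682, 197) = 1.
1 divides 407, so solutions exist.
By Bézout, 197*(-45) + 682*(13) = 1.
So 197*(-45) ≡ 1 (mod 682); multiply by 407: n ≡ -18315 (mod 682).
Smallest nonnegative: n = -18315 mod 682 = 99.

99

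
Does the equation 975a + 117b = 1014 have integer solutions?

gcd(975, 117) = 39  (975 = 8·117 + 39, 117 = 3·39).
39 divides 1014, so integer solutions exist.

yes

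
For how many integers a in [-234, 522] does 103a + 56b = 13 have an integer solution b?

14

gcd(103, 56) = 1  (103 = 1·56 + 47, 56 = 1·47 + 9, 47 = 5·9 + 2, 9 = 4·2 + 1, 2 = 2·1).
Back-substituting, 103·(-25) + 56·(46) = 1.
Scale by 13: particular solution (-325, 598); reduce a mod 56: (11, -20).
General solution: a = 11 + 56t, b = -20 - 103t for integer t.
-234 ≤ 11 + 56t ≤ 522 gives t ∈ [-4, 9], which is 14 values.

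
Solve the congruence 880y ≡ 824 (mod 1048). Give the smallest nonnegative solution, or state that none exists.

gcd(1048, 880):
  1048 = 1*880 + 168
  880 = 5*168 + 40
  168 = 4*40 + 8
  40 = 5*8
so gcd(1048, 880) = 8.
8 divides 824, so solutions exist.
Back-substitute for Bézout coefficients:
  8 = 168 - 4*40
  ... = 880*(-25) + 1048*(21)
So 880*(-25) ≡ 8 (mod 1048); multiply by 103: y ≡ -2575 (mod 131).
Smallest nonnegative: y = -2575 mod 131 = 45.

45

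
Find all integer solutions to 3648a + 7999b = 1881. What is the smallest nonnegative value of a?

gcd(7999, 3648):
  7999 = 2×3648 + 703
  3648 = 5×703 + 133
  703 = 5×133 + 38
  133 = 3×38 + 19
  38 = 2×19
so gcd(7999, 3648) = 19.
19 divides 1881, so solutions exist.
Back-substitute for Bézout coefficients:
  19 = 133 - 3×38
  ... = 3648×(182) + 7999×(-83)
Scale by 1881/19 = 99: (a₀, b₀) = (18018, -8217).
General solution: a = 18018 + 421t, b = -8217 - 192t for integer t.
a ≥ 0: smallest is 18018 mod 421 = 336 (at t = -42), with b = -153.

336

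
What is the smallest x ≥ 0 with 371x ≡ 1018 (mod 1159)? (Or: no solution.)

1143

gcd(1159, 371) = 1  (1159 = 3*371 + 46, 371 = 8*46 + 3, 46 = 15*3 + 1, 3 = 3*1).
1 divides 1018, so solutions exist.
Back-substituting, 371*(-378) + 1159*(121) = 1.
So 371*(-378) ≡ 1 (mod 1159); multiply by 1018: x ≡ -384804 (mod 1159).
Smallest nonnegative: x = -384804 mod 1159 = 1143.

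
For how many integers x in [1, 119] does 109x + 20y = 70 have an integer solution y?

gcd(109, 20) = 1  (109 = 5×20 + 9, 20 = 2×9 + 2, 9 = 4×2 + 1, 2 = 2×1).
Back-substituting, 109×(9) + 20×(-49) = 1.
Scale by 70: particular solution (630, -3430); reduce x mod 20: (10, -51).
General solution: x = 10 + 20t, y = -51 - 109t for integer t.
1 ≤ 10 + 20t ≤ 119 gives t ∈ [0, 5], which is 6 values.

6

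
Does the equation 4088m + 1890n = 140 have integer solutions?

gcd(4088, 1890) = 14  (4088 = 2×1890 + 308, 1890 = 6×308 + 42, 308 = 7×42 + 14, 42 = 3×14).
14 divides 140, so integer solutions exist.

yes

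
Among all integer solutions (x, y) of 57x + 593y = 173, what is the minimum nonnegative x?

gcd(593, 57) = 1  (593 = 10·57 + 23, 57 = 2·23 + 11, 23 = 2·11 + 1, 11 = 11·1).
1 divides 173, so solutions exist.
Back-substituting, 57·(-52) + 593·(5) = 1.
Scale by 173/1 = 173: (x₀, y₀) = (-8996, 865).
General solution: x = -8996 + 593t, y = 865 - 57t for integer t.
x ≥ 0: smallest is -8996 mod 593 = 492 (at t = 16), with y = -47.

492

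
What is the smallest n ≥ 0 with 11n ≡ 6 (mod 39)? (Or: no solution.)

gcd(39, 11):
  39 = 3*11 + 6
  11 = 1*6 + 5
  6 = 1*5 + 1
  5 = 5*1
so gcd(39, 11) = 1.
1 divides 6, so solutions exist.
Back-substitute for Bézout coefficients:
  1 = 6 - 1*5
  ... = 11*(-7) + 39*(2)
So 11*(-7) ≡ 1 (mod 39); multiply by 6: n ≡ -42 (mod 39).
Smallest nonnegative: n = -42 mod 39 = 36.

36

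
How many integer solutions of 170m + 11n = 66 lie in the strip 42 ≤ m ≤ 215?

gcd(170, 11):
  170 = 15*11 + 5
  11 = 2*5 + 1
  5 = 5*1
so gcd(170, 11) = 1.
Back-substitute for Bézout coefficients:
  1 = 11 - 2*5
  ... = 170*(-2) + 11*(31)
Scale by 66: particular solution (-132, 2046); reduce m mod 11: (0, 6).
General solution: m = 0 + 11t, n = 6 - 170t for integer t.
42 ≤ 0 + 11t ≤ 215 gives t ∈ [4, 19], which is 16 values.

16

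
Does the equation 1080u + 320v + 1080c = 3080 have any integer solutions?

yes

gcd(1080, 320) = 40.
gcd(40, 1080) = 40.
40 divides 3080, so integer solutions exist.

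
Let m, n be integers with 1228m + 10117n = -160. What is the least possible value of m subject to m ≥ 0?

gcd(10117, 1228) = 1  (10117 = 8×1228 + 293, 1228 = 4×293 + 56, 293 = 5×56 + 13, 56 = 4×13 + 4, 13 = 3×4 + 1, 4 = 4×1).
1 divides -160, so solutions exist.
Back-substituting, 1228×(-2348) + 10117×(285) = 1.
Scale by -160/1 = -160: (m₀, n₀) = (375680, -45600).
General solution: m = 375680 + 10117t, n = -45600 - 1228t for integer t.
m ≥ 0: smallest is 375680 mod 10117 = 1351 (at t = -37), with n = -164.

1351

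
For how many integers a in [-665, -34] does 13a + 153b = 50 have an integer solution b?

gcd(153, 13):
  153 = 11·13 + 10
  13 = 1·10 + 3
  10 = 3·3 + 1
  3 = 3·1
so gcd(153, 13) = 1.
Back-substitute for Bézout coefficients:
  1 = 10 - 3·3
  ... = 13·(-47) + 153·(4)
Scale by 50: particular solution (-2350, 200); reduce a mod 153: (98, -8).
General solution: a = 98 + 153t, b = -8 - 13t for integer t.
-665 ≤ 98 + 153t ≤ -34 gives t ∈ [-4, -1], which is 4 values.

4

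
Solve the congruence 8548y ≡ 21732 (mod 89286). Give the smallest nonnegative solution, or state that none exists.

gcd(89286, 8548) = 2  (89286 = 10*8548 + 3806, 8548 = 2*3806 + 936, 3806 = 4*936 + 62, 936 = 15*62 + 6, 62 = 10*6 + 2, 6 = 3*2).
2 divides 21732, so solutions exist.
Back-substituting, 8548*(-14404) + 89286*(1379) = 2.
So 8548*(-14404) ≡ 2 (mod 89286); multiply by 10866: y ≡ -156513864 (mod 44643).
Smallest nonnegative: y = -156513864 mod 44643 = 4494.

4494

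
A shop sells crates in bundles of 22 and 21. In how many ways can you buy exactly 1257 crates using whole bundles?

Need nonnegative integers with 22j + 21k = 1257.
gcd(22, 21) = 1, and 22·(1) + 21·(-1) = 1.
So (j₀, k₀) = (1257, -1257); general j = 1257 + 21t, k = -1257 - 22t.
j ≥ 0 ⇒ t ≥ -59; k ≥ 0 ⇒ t ≤ -58. That's 2 values of t.

2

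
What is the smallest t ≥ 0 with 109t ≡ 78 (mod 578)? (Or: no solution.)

gcd(578, 109):
  578 = 5×109 + 33
  109 = 3×33 + 10
  33 = 3×10 + 3
  10 = 3×3 + 1
  3 = 3×1
so gcd(578, 109) = 1.
1 divides 78, so solutions exist.
Back-substitute for Bézout coefficients:
  1 = 10 - 3×3
  ... = 109×(175) + 578×(-33)
So 109×(175) ≡ 1 (mod 578); multiply by 78: t ≡ 13650 (mod 578).
Smallest nonnegative: t = 13650 mod 578 = 356.

356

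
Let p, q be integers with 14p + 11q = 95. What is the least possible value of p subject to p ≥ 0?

gcd(14, 11):
  14 = 1*11 + 3
  11 = 3*3 + 2
  3 = 1*2 + 1
  2 = 2*1
so gcd(14, 11) = 1.
1 divides 95, so solutions exist.
Back-substitute for Bézout coefficients:
  1 = 3 - 1*2
  ... = 14*(4) + 11*(-5)
Scale by 95/1 = 95: (p₀, q₀) = (380, -475).
General solution: p = 380 + 11t, q = -475 - 14t for integer t.
p ≥ 0: smallest is 380 mod 11 = 6 (at t = -34), with q = 1.

6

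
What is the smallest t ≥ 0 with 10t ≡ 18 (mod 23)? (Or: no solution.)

11

gcd(23, 10) = 1  (23 = 2·10 + 3, 10 = 3·3 + 1, 3 = 3·1).
1 divides 18, so solutions exist.
Back-substituting, 10·(7) + 23·(-3) = 1.
So 10·(7) ≡ 1 (mod 23); multiply by 18: t ≡ 126 (mod 23).
Smallest nonnegative: t = 126 mod 23 = 11.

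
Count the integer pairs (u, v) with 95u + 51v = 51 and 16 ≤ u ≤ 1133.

gcd(95, 51):
  95 = 1×51 + 44
  51 = 1×44 + 7
  44 = 6×7 + 2
  7 = 3×2 + 1
  2 = 2×1
so gcd(95, 51) = 1.
Back-substitute for Bézout coefficients:
  1 = 7 - 3×2
  ... = 95×(-22) + 51×(41)
Scale by 51: particular solution (-1122, 2091); reduce u mod 51: (0, 1).
General solution: u = 0 + 51t, v = 1 - 95t for integer t.
16 ≤ 0 + 51t ≤ 1133 gives t ∈ [1, 22], which is 22 values.

22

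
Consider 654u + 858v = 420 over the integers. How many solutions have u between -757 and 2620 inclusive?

gcd(858, 654) = 6.
By Bézout, 654·(21) + 858·(-16) = 6.
Particular solution: (40, -30).
General solution: u = 40 + 143t, v = -30 - 109t for integer t.
-757 ≤ 40 + 143t ≤ 2620 gives t ∈ [-5, 18], which is 24 values.

24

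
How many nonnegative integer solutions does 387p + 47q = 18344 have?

gcd(387, 47) = 1  (387 = 8·47 + 11, 47 = 4·11 + 3, 11 = 3·3 + 2, 3 = 1·2 + 1, 2 = 2·1).
Back-substituting, 387·(-17) + 47·(140) = 1.
Scale by 18344: one solution is (-311848, 2568160). Reduce p mod 47: (44, 28).
General: p = 44 + 47t, q = 28 - 387t.
p ≥ 0 ⇒ t ≥ 0; q ≥ 0 ⇒ t ≤ 0. So t ∈ [0, 0]: 1 solution.

1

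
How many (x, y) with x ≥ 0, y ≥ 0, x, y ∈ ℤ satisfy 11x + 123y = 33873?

gcd(123, 11) = 1  (123 = 11·11 + 2, 11 = 5·2 + 1, 2 = 2·1).
Back-substituting, 11·(56) + 123·(-5) = 1.
Scale by 33873: one solution is (1896888, -169365). Reduce x mod 123: (105, 266).
General: x = 105 + 123t, y = 266 - 11t.
x ≥ 0 ⇒ t ≥ 0; y ≥ 0 ⇒ t ≤ 24. So t ∈ [0, 24]: 25 solutions.

25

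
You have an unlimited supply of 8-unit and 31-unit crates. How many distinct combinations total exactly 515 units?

2

Need nonnegative integers with 8j + 31k = 515.
gcd(8, 31) = 1, and 8·(4) + 31·(-1) = 1.
So (j₀, k₀) = (2060, -515); general j = 2060 + 31t, k = -515 - 8t.
j ≥ 0 ⇒ t ≥ -66; k ≥ 0 ⇒ t ≤ -65. That's 2 values of t.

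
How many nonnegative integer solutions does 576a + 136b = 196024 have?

20

gcd(576, 136) = 8.
By Bézout, 576*(-4) + 136*(17) = 8.
One solution: (10, 1399).
General: a = 10 + 17t, b = 1399 - 72t.
a ≥ 0 ⇒ t ≥ 0; b ≥ 0 ⇒ t ≤ 19. So t ∈ [0, 19]: 20 solutions.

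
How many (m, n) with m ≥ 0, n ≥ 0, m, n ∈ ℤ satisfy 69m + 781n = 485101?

9

gcd(781, 69) = 1.
By Bézout, 69×(-249) + 781×(22) = 1.
One solution: (92, 613).
General: m = 92 + 781t, n = 613 - 69t.
m ≥ 0 ⇒ t ≥ 0; n ≥ 0 ⇒ t ≤ 8. So t ∈ [0, 8]: 9 solutions.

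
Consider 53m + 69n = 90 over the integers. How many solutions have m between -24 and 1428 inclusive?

gcd(69, 53) = 1.
By Bézout, 53*(-13) + 69*(10) = 1.
Particular solution: (3, -1).
General solution: m = 3 + 69t, n = -1 - 53t for integer t.
-24 ≤ 3 + 69t ≤ 1428 gives t ∈ [0, 20], which is 21 values.

21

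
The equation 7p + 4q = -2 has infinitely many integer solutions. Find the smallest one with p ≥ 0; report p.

2

gcd(7, 4):
  7 = 1×4 + 3
  4 = 1×3 + 1
  3 = 3×1
so gcd(7, 4) = 1.
1 divides -2, so solutions exist.
Back-substitute for Bézout coefficients:
  1 = 4 - 1×3
  ... = 7×(-1) + 4×(2)
Scale by -2/1 = -2: (p₀, q₀) = (2, -4).
General solution: p = 2 + 4t, q = -4 - 7t for integer t.
p ≥ 0: smallest is 2 mod 4 = 2 (at t = 0), with q = -4.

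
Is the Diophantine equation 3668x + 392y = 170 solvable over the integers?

gcd(3668, 392) = 28  (3668 = 9*392 + 140, 392 = 2*140 + 112, 140 = 1*112 + 28, 112 = 4*28).
28 does not divide 170 (remainder 2), so no integer solutions.

no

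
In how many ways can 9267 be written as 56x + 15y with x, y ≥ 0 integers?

gcd(56, 15):
  56 = 3*15 + 11
  15 = 1*11 + 4
  11 = 2*4 + 3
  4 = 1*3 + 1
  3 = 3*1
so gcd(56, 15) = 1.
Back-substitute for Bézout coefficients:
  1 = 4 - 1*3
  ... = 56*(-4) + 15*(15)
Scale by 9267: one solution is (-37068, 139005). Reduce x mod 15: (12, 573).
General: x = 12 + 15t, y = 573 - 56t.
x ≥ 0 ⇒ t ≥ 0; y ≥ 0 ⇒ t ≤ 10. So t ∈ [0, 10]: 11 solutions.

11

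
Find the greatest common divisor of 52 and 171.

gcd(171, 52):
  171 = 3·52 + 15
  52 = 3·15 + 7
  15 = 2·7 + 1
  7 = 7·1
so gcd(171, 52) = 1.

1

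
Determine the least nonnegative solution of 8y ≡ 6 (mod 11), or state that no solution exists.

gcd(11, 8) = 1.
1 divides 6, so solutions exist.
By Bézout, 8·(-4) + 11·(3) = 1.
So 8·(-4) ≡ 1 (mod 11); multiply by 6: y ≡ -24 (mod 11).
Smallest nonnegative: y = -24 mod 11 = 9.

9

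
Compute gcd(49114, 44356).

26

gcd(49114, 44356):
  49114 = 1*44356 + 4758
  44356 = 9*4758 + 1534
  4758 = 3*1534 + 156
  1534 = 9*156 + 130
  156 = 1*130 + 26
  130 = 5*26
so gcd(49114, 44356) = 26.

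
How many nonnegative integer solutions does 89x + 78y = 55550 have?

8

gcd(89, 78) = 1.
By Bézout, 89×(-7) + 78×(8) = 1.
One solution: (58, 646).
General: x = 58 + 78t, y = 646 - 89t.
x ≥ 0 ⇒ t ≥ 0; y ≥ 0 ⇒ t ≤ 7. So t ∈ [0, 7]: 8 solutions.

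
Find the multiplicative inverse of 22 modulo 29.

gcd(29, 22) = 1.
By Bézout, 22*(4) + 29*(-3) = 1.
So 22*4 ≡ 1 (mod 29), and 4 mod 29 = 4.

4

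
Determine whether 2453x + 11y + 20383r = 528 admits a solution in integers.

yes

gcd(2453, 11) = 11  (2453 = 223·11).
gcd(11, 20383) = 11.
11 divides 528, so integer solutions exist.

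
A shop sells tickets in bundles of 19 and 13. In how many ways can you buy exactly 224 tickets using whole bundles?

Need nonnegative integers with 19j + 13k = 224.
gcd(19, 13) = 1, and 19·(-2) + 13·(3) = 1.
So (j₀, k₀) = (-448, 672); general j = -448 + 13t, k = 672 - 19t.
j ≥ 0 ⇒ t ≥ 35; k ≥ 0 ⇒ t ≤ 35. That's 1 value of t.

1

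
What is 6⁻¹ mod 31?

26

gcd(31, 6) = 1.
By Bézout, 6*(-5) + 31*(1) = 1.
So 6*-5 ≡ 1 (mod 31), and -5 mod 31 = 26.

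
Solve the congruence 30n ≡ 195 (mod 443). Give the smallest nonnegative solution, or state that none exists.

228

gcd(443, 30) = 1  (443 = 14*30 + 23, 30 = 1*23 + 7, 23 = 3*7 + 2, 7 = 3*2 + 1, 2 = 2*1).
1 divides 195, so solutions exist.
Back-substituting, 30*(192) + 443*(-13) = 1.
So 30*(192) ≡ 1 (mod 443); multiply by 195: n ≡ 37440 (mod 443).
Smallest nonnegative: n = 37440 mod 443 = 228.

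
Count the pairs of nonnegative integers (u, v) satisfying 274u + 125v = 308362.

9

gcd(274, 125) = 1.
By Bézout, 274×(-26) + 125×(57) = 1.
One solution: (88, 2274).
General: u = 88 + 125t, v = 2274 - 274t.
u ≥ 0 ⇒ t ≥ 0; v ≥ 0 ⇒ t ≤ 8. So t ∈ [0, 8]: 9 solutions.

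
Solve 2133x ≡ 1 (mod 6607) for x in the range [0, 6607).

gcd(6607, 2133):
  6607 = 3·2133 + 208
  2133 = 10·208 + 53
  208 = 3·53 + 49
  53 = 1·49 + 4
  49 = 12·4 + 1
  4 = 4·1
so gcd(6607, 2133) = 1.
Back-substitute for Bézout coefficients:
  1 = 49 - 12·4
  ... = 2133·(-1620) + 6607·(523)
So 2133·-1620 ≡ 1 (mod 6607), and -1620 mod 6607 = 4987.

4987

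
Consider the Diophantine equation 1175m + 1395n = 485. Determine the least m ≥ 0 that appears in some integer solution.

gcd(1395, 1175) = 5  (1395 = 1*1175 + 220, 1175 = 5*220 + 75, 220 = 2*75 + 70, 75 = 1*70 + 5, 70 = 14*5).
5 divides 485, so solutions exist.
Back-substituting, 1175*(19) + 1395*(-16) = 5.
Scale by 485/5 = 97: (m₀, n₀) = (1843, -1552).
General solution: m = 1843 + 279t, n = -1552 - 235t for integer t.
m ≥ 0: smallest is 1843 mod 279 = 169 (at t = -6), with n = -142.

169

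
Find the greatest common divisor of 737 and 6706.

1

gcd(6706, 737) = 1  (6706 = 9*737 + 73, 737 = 10*73 + 7, 73 = 10*7 + 3, 7 = 2*3 + 1, 3 = 3*1).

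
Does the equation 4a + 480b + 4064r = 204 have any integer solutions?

gcd(480, 4) = 4  (480 = 120*4).
gcd(4, 4064) = 4.
4 divides 204, so integer solutions exist.

yes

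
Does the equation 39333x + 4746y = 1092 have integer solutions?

yes

gcd(39333, 4746) = 21  (39333 = 8*4746 + 1365, 4746 = 3*1365 + 651, 1365 = 2*651 + 63, 651 = 10*63 + 21, 63 = 3*21).
21 divides 1092, so integer solutions exist.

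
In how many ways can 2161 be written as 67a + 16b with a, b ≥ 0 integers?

2

gcd(67, 16) = 1.
By Bézout, 67×(-5) + 16×(21) = 1.
One solution: (11, 89).
General: a = 11 + 16t, b = 89 - 67t.
a ≥ 0 ⇒ t ≥ 0; b ≥ 0 ⇒ t ≤ 1. So t ∈ [0, 1]: 2 solutions.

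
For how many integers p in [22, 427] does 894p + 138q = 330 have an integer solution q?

18

gcd(894, 138) = 6.
By Bézout, 894×(-2) + 138×(13) = 6.
Particular solution: (5, -30).
General solution: p = 5 + 23t, q = -30 - 149t for integer t.
22 ≤ 5 + 23t ≤ 427 gives t ∈ [1, 18], which is 18 values.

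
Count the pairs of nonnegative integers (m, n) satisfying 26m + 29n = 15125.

20

gcd(29, 26):
  29 = 1×26 + 3
  26 = 8×3 + 2
  3 = 1×2 + 1
  2 = 2×1
so gcd(29, 26) = 1.
Back-substitute for Bézout coefficients:
  1 = 3 - 1×2
  ... = 26×(-10) + 29×(9)
Scale by 15125: one solution is (-151250, 136125). Reduce m mod 29: (14, 509).
General: m = 14 + 29t, n = 509 - 26t.
m ≥ 0 ⇒ t ≥ 0; n ≥ 0 ⇒ t ≤ 19. So t ∈ [0, 19]: 20 solutions.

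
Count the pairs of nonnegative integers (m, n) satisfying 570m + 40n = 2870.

gcd(570, 40) = 10  (570 = 14·40 + 10, 40 = 4·10).
Back-substituting, 570·(1) + 40·(-14) = 10.
Scale by 287: one solution is (287, -4018). Reduce m mod 4: (3, 29).
General: m = 3 + 4t, n = 29 - 57t.
m ≥ 0 ⇒ t ≥ 0; n ≥ 0 ⇒ t ≤ 0. So t ∈ [0, 0]: 1 solution.

1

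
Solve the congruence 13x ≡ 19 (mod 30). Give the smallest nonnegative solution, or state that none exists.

gcd(30, 13):
  30 = 2·13 + 4
  13 = 3·4 + 1
  4 = 4·1
so gcd(30, 13) = 1.
1 divides 19, so solutions exist.
Back-substitute for Bézout coefficients:
  1 = 13 - 3·4
  ... = 13·(7) + 30·(-3)
So 13·(7) ≡ 1 (mod 30); multiply by 19: x ≡ 133 (mod 30).
Smallest nonnegative: x = 133 mod 30 = 13.

13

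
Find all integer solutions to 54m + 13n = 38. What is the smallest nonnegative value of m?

6

gcd(54, 13):
  54 = 4·13 + 2
  13 = 6·2 + 1
  2 = 2·1
so gcd(54, 13) = 1.
1 divides 38, so solutions exist.
Back-substitute for Bézout coefficients:
  1 = 13 - 6·2
  ... = 54·(-6) + 13·(25)
Scale by 38/1 = 38: (m₀, n₀) = (-228, 950).
General solution: m = -228 + 13t, n = 950 - 54t for integer t.
m ≥ 0: smallest is -228 mod 13 = 6 (at t = 18), with n = -22.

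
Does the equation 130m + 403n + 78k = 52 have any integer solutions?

yes

gcd(403, 130) = 13.
gcd(13, 78) = 13.
13 divides 52, so integer solutions exist.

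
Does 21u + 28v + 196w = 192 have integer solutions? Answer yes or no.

gcd(28, 21) = 7  (28 = 1×21 + 7, 21 = 3×7).
gcd(7, 196) = 7.
7 does not divide 192 (remainder 3), so no integer solutions.

no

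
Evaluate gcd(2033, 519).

1

gcd(2033, 519):
  2033 = 3*519 + 476
  519 = 1*476 + 43
  476 = 11*43 + 3
  43 = 14*3 + 1
  3 = 3*1
so gcd(2033, 519) = 1.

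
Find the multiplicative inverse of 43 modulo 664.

gcd(664, 43):
  664 = 15·43 + 19
  43 = 2·19 + 5
  19 = 3·5 + 4
  5 = 1·4 + 1
  4 = 4·1
so gcd(664, 43) = 1.
Back-substitute for Bézout coefficients:
  1 = 5 - 1·4
  ... = 43·(139) + 664·(-9)
So 43·139 ≡ 1 (mod 664), and 139 mod 664 = 139.

139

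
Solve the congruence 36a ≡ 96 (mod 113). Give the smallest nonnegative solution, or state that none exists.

78

gcd(113, 36):
  113 = 3×36 + 5
  36 = 7×5 + 1
  5 = 5×1
so gcd(113, 36) = 1.
1 divides 96, so solutions exist.
Back-substitute for Bézout coefficients:
  1 = 36 - 7×5
  ... = 36×(22) + 113×(-7)
So 36×(22) ≡ 1 (mod 113); multiply by 96: a ≡ 2112 (mod 113).
Smallest nonnegative: a = 2112 mod 113 = 78.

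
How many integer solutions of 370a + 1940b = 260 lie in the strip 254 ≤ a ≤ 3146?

15

gcd(1940, 370):
  1940 = 5·370 + 90
  370 = 4·90 + 10
  90 = 9·10
so gcd(1940, 370) = 10.
Back-substitute for Bézout coefficients:
  10 = 370 - 4·90
  ... = 370·(21) + 1940·(-4)
Scale by 26: particular solution (546, -104); reduce a mod 194: (158, -30).
General solution: a = 158 + 194t, b = -30 - 37t for integer t.
254 ≤ 158 + 194t ≤ 3146 gives t ∈ [1, 15], which is 15 values.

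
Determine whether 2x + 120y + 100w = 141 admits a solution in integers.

no

gcd(120, 2) = 2.
gcd(2, 100) = 2.
2 does not divide 141 (remainder 1), so no integer solutions.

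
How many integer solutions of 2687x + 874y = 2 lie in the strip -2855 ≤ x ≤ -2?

gcd(2687, 874) = 1  (2687 = 3·874 + 65, 874 = 13·65 + 29, 65 = 2·29 + 7, 29 = 4·7 + 1, 7 = 7·1).
Back-substituting, 2687·(-121) + 874·(372) = 1.
Scale by 2: particular solution (-242, 744); reduce x mod 874: (632, -1943).
General solution: x = 632 + 874t, y = -1943 - 2687t for integer t.
-2855 ≤ 632 + 874t ≤ -2 gives t ∈ [-3, -1], which is 3 values.

3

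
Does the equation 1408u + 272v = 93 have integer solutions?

no

gcd(1408, 272) = 16.
16 does not divide 93 (remainder 13), so no integer solutions.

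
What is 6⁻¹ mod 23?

4

gcd(23, 6) = 1.
By Bézout, 6*(4) + 23*(-1) = 1.
So 6*4 ≡ 1 (mod 23), and 4 mod 23 = 4.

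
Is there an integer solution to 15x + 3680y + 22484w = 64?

gcd(3680, 15) = 5  (3680 = 245*15 + 5, 15 = 3*5).
gcd(5, 22484) = 1.
1 divides 64, so integer solutions exist.

yes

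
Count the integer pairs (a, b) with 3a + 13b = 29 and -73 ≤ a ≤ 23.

7

gcd(13, 3) = 1.
By Bézout, 3*(-4) + 13*(1) = 1.
Particular solution: (1, 2).
General solution: a = 1 + 13t, b = 2 - 3t for integer t.
-73 ≤ 1 + 13t ≤ 23 gives t ∈ [-5, 1], which is 7 values.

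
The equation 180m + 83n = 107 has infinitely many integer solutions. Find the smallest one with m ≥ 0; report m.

61

gcd(180, 83) = 1  (180 = 2*83 + 14, 83 = 5*14 + 13, 14 = 1*13 + 1, 13 = 13*1).
1 divides 107, so solutions exist.
Back-substituting, 180*(6) + 83*(-13) = 1.
Scale by 107/1 = 107: (m₀, n₀) = (642, -1391).
General solution: m = 642 + 83t, n = -1391 - 180t for integer t.
m ≥ 0: smallest is 642 mod 83 = 61 (at t = -7), with n = -131.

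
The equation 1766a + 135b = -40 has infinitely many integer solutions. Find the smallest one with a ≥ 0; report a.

70

gcd(1766, 135) = 1  (1766 = 13·135 + 11, 135 = 12·11 + 3, 11 = 3·3 + 2, 3 = 1·2 + 1, 2 = 2·1).
1 divides -40, so solutions exist.
Back-substituting, 1766·(-49) + 135·(641) = 1.
Scale by -40/1 = -40: (a₀, b₀) = (1960, -25640).
General solution: a = 1960 + 135t, b = -25640 - 1766t for integer t.
a ≥ 0: smallest is 1960 mod 135 = 70 (at t = -14), with b = -916.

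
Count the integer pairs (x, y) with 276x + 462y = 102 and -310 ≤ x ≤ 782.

14

gcd(462, 276):
  462 = 1·276 + 186
  276 = 1·186 + 90
  186 = 2·90 + 6
  90 = 15·6
so gcd(462, 276) = 6.
Back-substitute for Bézout coefficients:
  6 = 186 - 2·90
  ... = 276·(-5) + 462·(3)
Scale by 17: particular solution (-85, 51); reduce x mod 77: (69, -41).
General solution: x = 69 + 77t, y = -41 - 46t for integer t.
-310 ≤ 69 + 77t ≤ 782 gives t ∈ [-4, 9], which is 14 values.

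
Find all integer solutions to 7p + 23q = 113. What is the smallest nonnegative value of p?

3

gcd(23, 7):
  23 = 3*7 + 2
  7 = 3*2 + 1
  2 = 2*1
so gcd(23, 7) = 1.
1 divides 113, so solutions exist.
Back-substitute for Bézout coefficients:
  1 = 7 - 3*2
  ... = 7*(10) + 23*(-3)
Scale by 113/1 = 113: (p₀, q₀) = (1130, -339).
General solution: p = 1130 + 23t, q = -339 - 7t for integer t.
p ≥ 0: smallest is 1130 mod 23 = 3 (at t = -49), with q = 4.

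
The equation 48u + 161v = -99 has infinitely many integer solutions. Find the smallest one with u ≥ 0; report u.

8

gcd(161, 48):
  161 = 3*48 + 17
  48 = 2*17 + 14
  17 = 1*14 + 3
  14 = 4*3 + 2
  3 = 1*2 + 1
  2 = 2*1
so gcd(161, 48) = 1.
1 divides -99, so solutions exist.
Back-substitute for Bézout coefficients:
  1 = 3 - 1*2
  ... = 48*(-57) + 161*(17)
Scale by -99/1 = -99: (u₀, v₀) = (5643, -1683).
General solution: u = 5643 + 161t, v = -1683 - 48t for integer t.
u ≥ 0: smallest is 5643 mod 161 = 8 (at t = -35), with v = -3.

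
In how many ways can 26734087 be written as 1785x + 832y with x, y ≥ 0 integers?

18

gcd(1785, 832) = 1  (1785 = 2*832 + 121, 832 = 6*121 + 106, 121 = 1*106 + 15, 106 = 7*15 + 1, 15 = 15*1).
Back-substituting, 1785*(-55) + 832*(118) = 1.
Scale by 26734087: one solution is (-1470374785, 3154622266). Reduce x mod 832: (511, 31036).
General: x = 511 + 832t, y = 31036 - 1785t.
x ≥ 0 ⇒ t ≥ 0; y ≥ 0 ⇒ t ≤ 17. So t ∈ [0, 17]: 18 solutions.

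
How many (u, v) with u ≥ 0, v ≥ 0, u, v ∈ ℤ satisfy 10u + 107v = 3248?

gcd(107, 10) = 1.
By Bézout, 10×(-32) + 107×(3) = 1.
One solution: (68, 24).
General: u = 68 + 107t, v = 24 - 10t.
u ≥ 0 ⇒ t ≥ 0; v ≥ 0 ⇒ t ≤ 2. So t ∈ [0, 2]: 3 solutions.

3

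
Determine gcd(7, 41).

gcd(41, 7) = 1  (41 = 5×7 + 6, 7 = 1×6 + 1, 6 = 6×1).

1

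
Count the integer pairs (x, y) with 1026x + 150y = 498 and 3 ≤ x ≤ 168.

gcd(1026, 150):
  1026 = 6*150 + 126
  150 = 1*126 + 24
  126 = 5*24 + 6
  24 = 4*6
so gcd(1026, 150) = 6.
Back-substitute for Bézout coefficients:
  6 = 126 - 5*24
  ... = 1026*(6) + 150*(-41)
Scale by 83: particular solution (498, -3403); reduce x mod 25: (23, -154).
General solution: x = 23 + 25t, y = -154 - 171t for integer t.
3 ≤ 23 + 25t ≤ 168 gives t ∈ [0, 5], which is 6 values.

6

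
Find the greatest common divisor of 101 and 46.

gcd(101, 46):
  101 = 2×46 + 9
  46 = 5×9 + 1
  9 = 9×1
so gcd(101, 46) = 1.

1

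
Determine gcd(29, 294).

gcd(294, 29):
  294 = 10·29 + 4
  29 = 7·4 + 1
  4 = 4·1
so gcd(294, 29) = 1.

1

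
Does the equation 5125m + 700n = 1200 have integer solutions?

yes

gcd(5125, 700) = 25  (5125 = 7·700 + 225, 700 = 3·225 + 25, 225 = 9·25).
25 divides 1200, so integer solutions exist.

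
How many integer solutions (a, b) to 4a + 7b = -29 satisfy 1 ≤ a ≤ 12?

2

gcd(7, 4) = 1.
By Bézout, 4*(2) + 7*(-1) = 1.
Particular solution: (5, -7).
General solution: a = 5 + 7t, b = -7 - 4t for integer t.
1 ≤ 5 + 7t ≤ 12 gives t ∈ [0, 1], which is 2 values.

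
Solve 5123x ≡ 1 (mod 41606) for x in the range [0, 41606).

gcd(41606, 5123):
  41606 = 8*5123 + 622
  5123 = 8*622 + 147
  622 = 4*147 + 34
  147 = 4*34 + 11
  34 = 3*11 + 1
  11 = 11*1
so gcd(41606, 5123) = 1.
Back-substitute for Bézout coefficients:
  1 = 34 - 3*11
  ... = 5123*(-3679) + 41606*(453)
So 5123*-3679 ≡ 1 (mod 41606), and -3679 mod 41606 = 37927.

37927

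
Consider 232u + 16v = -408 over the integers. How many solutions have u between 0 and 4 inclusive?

2

gcd(232, 16) = 8  (232 = 14·16 + 8, 16 = 2·8).
Back-substituting, 232·(1) + 16·(-14) = 8.
Scale by -51: particular solution (-51, 714); reduce u mod 2: (1, -40).
General solution: u = 1 + 2t, v = -40 - 29t for integer t.
0 ≤ 1 + 2t ≤ 4 gives t ∈ [0, 1], which is 2 values.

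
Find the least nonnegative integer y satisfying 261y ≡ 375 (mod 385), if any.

gcd(385, 261) = 1.
1 divides 375, so solutions exist.
By Bézout, 261×(-59) + 385×(40) = 1.
So 261×(-59) ≡ 1 (mod 385); multiply by 375: y ≡ -22125 (mod 385).
Smallest nonnegative: y = -22125 mod 385 = 205.

205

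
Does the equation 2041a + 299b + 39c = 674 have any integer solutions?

no

gcd(2041, 299) = 13  (2041 = 6*299 + 247, 299 = 1*247 + 52, 247 = 4*52 + 39, 52 = 1*39 + 13, 39 = 3*13).
gcd(13, 39) = 13.
13 does not divide 674 (remainder 11), so no integer solutions.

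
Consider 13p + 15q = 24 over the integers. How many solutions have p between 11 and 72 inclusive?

gcd(15, 13) = 1  (15 = 1×13 + 2, 13 = 6×2 + 1, 2 = 2×1).
Back-substituting, 13×(7) + 15×(-6) = 1.
Scale by 24: particular solution (168, -144); reduce p mod 15: (3, -1).
General solution: p = 3 + 15t, q = -1 - 13t for integer t.
11 ≤ 3 + 15t ≤ 72 gives t ∈ [1, 4], which is 4 values.

4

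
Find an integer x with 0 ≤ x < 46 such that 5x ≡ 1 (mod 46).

gcd(46, 5) = 1.
By Bézout, 5·(-9) + 46·(1) = 1.
So 5·-9 ≡ 1 (mod 46), and -9 mod 46 = 37.

37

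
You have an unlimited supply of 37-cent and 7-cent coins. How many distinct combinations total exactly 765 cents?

3

Need nonnegative integers with 37j + 7k = 765.
gcd(37, 7) = 1, and 37·(-3) + 7·(16) = 1.
So (j₀, k₀) = (-2295, 12240); general j = -2295 + 7t, k = 12240 - 37t.
j ≥ 0 ⇒ t ≥ 328; k ≥ 0 ⇒ t ≤ 330. That's 3 values of t.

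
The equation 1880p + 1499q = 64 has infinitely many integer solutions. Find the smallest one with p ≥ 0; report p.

gcd(1880, 1499) = 1  (1880 = 1*1499 + 381, 1499 = 3*381 + 356, 381 = 1*356 + 25, 356 = 14*25 + 6, 25 = 4*6 + 1, 6 = 6*1).
1 divides 64, so solutions exist.
Back-substituting, 1880*(240) + 1499*(-301) = 1.
Scale by 64/1 = 64: (p₀, q₀) = (15360, -19264).
General solution: p = 15360 + 1499t, q = -19264 - 1880t for integer t.
p ≥ 0: smallest is 15360 mod 1499 = 370 (at t = -10), with q = -464.

370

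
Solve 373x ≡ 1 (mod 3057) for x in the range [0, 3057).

gcd(3057, 373) = 1.
By Bézout, 373*(-377) + 3057*(46) = 1.
So 373*-377 ≡ 1 (mod 3057), and -377 mod 3057 = 2680.

2680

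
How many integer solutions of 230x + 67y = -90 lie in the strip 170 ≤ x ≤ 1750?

23

gcd(230, 67):
  230 = 3*67 + 29
  67 = 2*29 + 9
  29 = 3*9 + 2
  9 = 4*2 + 1
  2 = 2*1
so gcd(230, 67) = 1.
Back-substitute for Bézout coefficients:
  1 = 9 - 4*2
  ... = 230*(-30) + 67*(103)
Scale by -90: particular solution (2700, -9270); reduce x mod 67: (20, -70).
General solution: x = 20 + 67t, y = -70 - 230t for integer t.
170 ≤ 20 + 67t ≤ 1750 gives t ∈ [3, 25], which is 23 values.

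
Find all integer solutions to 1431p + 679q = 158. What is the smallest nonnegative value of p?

gcd(1431, 679):
  1431 = 2×679 + 73
  679 = 9×73 + 22
  73 = 3×22 + 7
  22 = 3×7 + 1
  7 = 7×1
so gcd(1431, 679) = 1.
1 divides 158, so solutions exist.
Back-substitute for Bézout coefficients:
  1 = 22 - 3×7
  ... = 1431×(-93) + 679×(196)
Scale by 158/1 = 158: (p₀, q₀) = (-14694, 30968).
General solution: p = -14694 + 679t, q = 30968 - 1431t for integer t.
p ≥ 0: smallest is -14694 mod 679 = 244 (at t = 22), with q = -514.

244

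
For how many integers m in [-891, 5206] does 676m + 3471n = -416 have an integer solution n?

gcd(3471, 676) = 13.
By Bézout, 676*(-77) + 3471*(15) = 13.
Particular solution: (61, -12).
General solution: m = 61 + 267t, n = -12 - 52t for integer t.
-891 ≤ 61 + 267t ≤ 5206 gives t ∈ [-3, 19], which is 23 values.

23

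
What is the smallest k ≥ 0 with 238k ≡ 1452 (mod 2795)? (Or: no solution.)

gcd(2795, 238) = 1.
1 divides 1452, so solutions exist.
By Bézout, 238*(-458) + 2795*(39) = 1.
So 238*(-458) ≡ 1 (mod 2795); multiply by 1452: k ≡ -665016 (mod 2795).
Smallest nonnegative: k = -665016 mod 2795 = 194.

194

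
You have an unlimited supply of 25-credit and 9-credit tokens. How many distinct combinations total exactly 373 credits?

Need nonnegative integers with 25j + 9k = 373.
gcd(25, 9) = 1, and 25·(4) + 9·(-11) = 1.
So (j₀, k₀) = (1492, -4103); general j = 1492 + 9t, k = -4103 - 25t.
j ≥ 0 ⇒ t ≥ -165; k ≥ 0 ⇒ t ≤ -165. That's 1 value of t.

1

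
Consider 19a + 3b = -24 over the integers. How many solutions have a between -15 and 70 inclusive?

29

gcd(19, 3):
  19 = 6·3 + 1
  3 = 3·1
so gcd(19, 3) = 1.
Back-substitute for Bézout coefficients:
  1 = 19 - 6·3
  ... = 19·(1) + 3·(-6)
Scale by -24: particular solution (-24, 144); reduce a mod 3: (0, -8).
General solution: a = 0 + 3t, b = -8 - 19t for integer t.
-15 ≤ 0 + 3t ≤ 70 gives t ∈ [-5, 23], which is 29 values.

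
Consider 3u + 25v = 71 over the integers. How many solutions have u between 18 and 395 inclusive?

gcd(25, 3) = 1  (25 = 8*3 + 1, 3 = 3*1).
Back-substituting, 3*(-8) + 25*(1) = 1.
Scale by 71: particular solution (-568, 71); reduce u mod 25: (7, 2).
General solution: u = 7 + 25t, v = 2 - 3t for integer t.
18 ≤ 7 + 25t ≤ 395 gives t ∈ [1, 15], which is 15 values.

15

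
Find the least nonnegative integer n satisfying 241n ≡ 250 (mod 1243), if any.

gcd(1243, 241) = 1.
1 divides 250, so solutions exist.
By Bézout, 241*(98) + 1243*(-19) = 1.
So 241*(98) ≡ 1 (mod 1243); multiply by 250: n ≡ 24500 (mod 1243).
Smallest nonnegative: n = 24500 mod 1243 = 883.

883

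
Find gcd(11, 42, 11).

gcd(42, 11) = 1.
gcd(1, 11) = 1.

1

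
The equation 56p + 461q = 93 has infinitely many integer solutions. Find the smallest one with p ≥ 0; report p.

191

gcd(461, 56):
  461 = 8·56 + 13
  56 = 4·13 + 4
  13 = 3·4 + 1
  4 = 4·1
so gcd(461, 56) = 1.
1 divides 93, so solutions exist.
Back-substitute for Bézout coefficients:
  1 = 13 - 3·4
  ... = 56·(-107) + 461·(13)
Scale by 93/1 = 93: (p₀, q₀) = (-9951, 1209).
General solution: p = -9951 + 461t, q = 1209 - 56t for integer t.
p ≥ 0: smallest is -9951 mod 461 = 191 (at t = 22), with q = -23.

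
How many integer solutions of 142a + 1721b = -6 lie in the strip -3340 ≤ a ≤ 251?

gcd(1721, 142) = 1  (1721 = 12·142 + 17, 142 = 8·17 + 6, 17 = 2·6 + 5, 6 = 1·5 + 1, 5 = 5·1).
Back-substituting, 142·(303) + 1721·(-25) = 1.
Scale by -6: particular solution (-1818, 150); reduce a mod 1721: (1624, -134).
General solution: a = 1624 + 1721t, b = -134 - 142t for integer t.
-3340 ≤ 1624 + 1721t ≤ 251 gives t ∈ [-2, -1], which is 2 values.

2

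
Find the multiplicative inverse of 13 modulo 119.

gcd(119, 13) = 1.
By Bézout, 13·(55) + 119·(-6) = 1.
So 13·55 ≡ 1 (mod 119), and 55 mod 119 = 55.

55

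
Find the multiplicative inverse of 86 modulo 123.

113

gcd(123, 86):
  123 = 1*86 + 37
  86 = 2*37 + 12
  37 = 3*12 + 1
  12 = 12*1
so gcd(123, 86) = 1.
Back-substitute for Bézout coefficients:
  1 = 37 - 3*12
  ... = 86*(-10) + 123*(7)
So 86*-10 ≡ 1 (mod 123), and -10 mod 123 = 113.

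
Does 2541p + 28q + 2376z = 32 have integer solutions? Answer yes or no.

gcd(2541, 28):
  2541 = 90*28 + 21
  28 = 1*21 + 7
  21 = 3*7
so gcd(2541, 28) = 7.
gcd(7, 2376) = 1.
1 divides 32, so integer solutions exist.

yes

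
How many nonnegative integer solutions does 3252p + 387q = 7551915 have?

18

gcd(3252, 387) = 3  (3252 = 8×387 + 156, 387 = 2×156 + 75, 156 = 2×75 + 6, 75 = 12×6 + 3, 6 = 2×3).
Back-substituting, 3252×(-62) + 387×(521) = 3.
Scale by 2517305: one solution is (-156072910, 1311515905). Reduce p mod 129: (62, 18993).
General: p = 62 + 129t, q = 18993 - 1084t.
p ≥ 0 ⇒ t ≥ 0; q ≥ 0 ⇒ t ≤ 17. So t ∈ [0, 17]: 18 solutions.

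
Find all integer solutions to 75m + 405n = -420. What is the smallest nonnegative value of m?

16

gcd(405, 75) = 15.
15 divides -420, so solutions exist.
By Bézout, 75·(11) + 405·(-2) = 15.
Scale by -420/15 = -28: (m₀, n₀) = (-308, 56).
General solution: m = -308 + 27t, n = 56 - 5t for integer t.
m ≥ 0: smallest is -308 mod 27 = 16 (at t = 12), with n = -4.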